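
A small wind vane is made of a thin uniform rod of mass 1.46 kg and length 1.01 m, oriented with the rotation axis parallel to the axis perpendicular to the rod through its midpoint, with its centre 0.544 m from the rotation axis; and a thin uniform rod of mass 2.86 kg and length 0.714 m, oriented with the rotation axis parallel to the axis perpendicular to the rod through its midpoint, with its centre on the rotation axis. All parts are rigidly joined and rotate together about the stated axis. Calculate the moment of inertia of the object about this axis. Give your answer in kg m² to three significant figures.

0.678

Thin rod: I_cm = (1/12)ML² = (1/12)(1.46)(1.01)² = 0.12411 kg m²; centre at d = 0.544 m, so the parallel axis theorem gives I = 0.12411 + (1.46)(0.544)² = 0.55618 kg m².
Thin rod: I_cm = (1/12)ML² = (1/12)(2.86)(0.714)² = 0.1215 kg m²; axis through the centre, so I = 0.1215 kg m².
Total I = 0.55618 + 0.1215 = 0.67768 kg m².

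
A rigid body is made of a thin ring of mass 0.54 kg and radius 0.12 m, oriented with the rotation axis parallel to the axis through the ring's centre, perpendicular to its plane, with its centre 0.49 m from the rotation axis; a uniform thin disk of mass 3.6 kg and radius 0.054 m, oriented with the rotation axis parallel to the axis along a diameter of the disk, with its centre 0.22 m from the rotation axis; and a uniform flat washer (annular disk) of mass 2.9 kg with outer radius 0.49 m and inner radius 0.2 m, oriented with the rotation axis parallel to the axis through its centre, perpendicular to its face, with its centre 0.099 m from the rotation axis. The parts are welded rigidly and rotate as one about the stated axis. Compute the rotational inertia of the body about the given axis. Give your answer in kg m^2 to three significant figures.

Thin ring: I_cm = MR² = (0.54)(0.12)² = 0.007776 kg m^2; centre at d = 0.49 m, so I = I_cm + Md² gives I = 0.007776 + (0.54)(0.49)² = 0.13743 kg m^2.
Thin disk: I_cm = (1/4)MR² = (1/4)(3.6)(0.054)² = 0.0026244 kg m^2; centre at d = 0.22 m, so I = I_cm + Md² gives I = 0.0026244 + (3.6)(0.22)² = 0.17686 kg m^2.
Annular disk: I_cm = (1/2)M(R²+r²) = (1/2)(2.9)[(0.49)² + (0.2)²] = 0.40615 kg m^2; centre at d = 0.099 m, so I = I_cm + Md² gives I = 0.40615 + (2.9)(0.099)² = 0.43457 kg m^2.
Total I = 0.13743 + 0.17686 + 0.43457 = 0.74886 kg m^2.

0.749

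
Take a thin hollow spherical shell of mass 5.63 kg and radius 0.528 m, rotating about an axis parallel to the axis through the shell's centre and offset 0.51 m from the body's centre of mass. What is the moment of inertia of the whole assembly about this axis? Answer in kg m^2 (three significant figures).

I_cm = (2/3)MR² = (2/3)(5.63)(0.528)² = 1.0464 kg m^2; centre at d = 0.51 m, so the parallel axis theorem gives I = 1.0464 + (5.63)(0.51)² = 2.5107 kg m^2.

2.51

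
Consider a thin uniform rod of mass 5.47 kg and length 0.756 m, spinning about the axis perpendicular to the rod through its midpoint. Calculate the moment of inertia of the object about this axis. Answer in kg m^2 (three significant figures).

0.261

I_cm = (1/12)ML² = (1/12)(5.47)(0.756)² = 0.26053 kg m^2; axis through the centre, so I = 0.26053 kg m^2.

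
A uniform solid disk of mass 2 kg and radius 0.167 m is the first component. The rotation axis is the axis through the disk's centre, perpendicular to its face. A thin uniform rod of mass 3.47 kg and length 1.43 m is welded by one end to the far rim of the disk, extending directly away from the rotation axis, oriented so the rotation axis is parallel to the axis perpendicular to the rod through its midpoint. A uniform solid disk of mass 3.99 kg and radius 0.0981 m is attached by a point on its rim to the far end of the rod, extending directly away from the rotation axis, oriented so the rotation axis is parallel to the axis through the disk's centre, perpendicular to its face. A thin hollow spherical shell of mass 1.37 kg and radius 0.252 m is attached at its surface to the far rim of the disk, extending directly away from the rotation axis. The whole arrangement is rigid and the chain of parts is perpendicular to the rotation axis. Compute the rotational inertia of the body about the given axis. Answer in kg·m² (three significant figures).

20.6

Solid disk: I_cm = (1/2)MR² = (1/2)(2)(0.167)² = 0.027889 kg·m²; axis through the centre, so I = 0.027889 kg·m².
Thin rod: I_cm = (1/12)ML² = (1/12)(3.47)(1.43)² = 0.59132 kg·m²; centre at d = 0.167 + 0.715 = 0.882 m, so the parallel axis theorem gives I = 0.59132 + (3.47)(0.882)² = 3.2907 kg·m².
Solid disk: I_cm = (1/2)MR² = (1/2)(3.99)(0.0981)² = 0.019199 kg·m²; centre at d = 0.167 + 0.715 + 0.715 + 0.0981 = 1.6951 m, so the parallel axis theorem gives I = 0.019199 + (3.99)(1.6951)² = 11.484 kg·m².
Spherical shell: I_cm = (2/3)MR² = (2/3)(1.37)(0.252)² = 0.058 kg·m²; centre at d = 0.167 + 0.715 + 0.715 + 0.0981 + 0.0981 + 0.252 = 2.0452 m, so the parallel axis theorem gives I = 0.058 + (1.37)(2.0452)² = 5.7885 kg·m².
Total I = 0.027889 + 3.2907 + 11.484 + 5.7885 = 20.591 kg·m².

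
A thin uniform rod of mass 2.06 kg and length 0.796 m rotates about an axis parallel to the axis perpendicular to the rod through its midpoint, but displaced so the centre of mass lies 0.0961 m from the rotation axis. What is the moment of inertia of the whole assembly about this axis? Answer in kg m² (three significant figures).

0.128

I_cm = (1/12)ML² = (1/12)(2.06)(0.796)² = 0.10877 kg m²; centre at d = 0.0961 m, so I = I_cm + Md² gives I = 0.10877 + (2.06)(0.0961)² = 0.1278 kg m².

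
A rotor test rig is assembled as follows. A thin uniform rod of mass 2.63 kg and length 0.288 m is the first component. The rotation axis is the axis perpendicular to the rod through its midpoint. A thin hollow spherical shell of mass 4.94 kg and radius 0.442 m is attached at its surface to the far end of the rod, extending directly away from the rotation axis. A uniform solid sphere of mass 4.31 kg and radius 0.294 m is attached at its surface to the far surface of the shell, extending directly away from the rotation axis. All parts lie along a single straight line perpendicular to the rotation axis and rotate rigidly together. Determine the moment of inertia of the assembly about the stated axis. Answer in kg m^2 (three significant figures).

Thin rod: I_cm = (1/12)ML² = (1/12)(2.63)(0.288)² = 0.018179 kg m^2; axis through the centre, so I = 0.018179 kg m^2.
Spherical shell: I_cm = (2/3)MR² = (2/3)(4.94)(0.442)² = 0.6434 kg m^2; centre at d = 0.144 + 0.442 = 0.586 m, so I = I_cm + Md² gives I = 0.6434 + (4.94)(0.586)² = 2.3398 kg m^2.
Solid sphere: I_cm = (2/5)MR² = (2/5)(4.31)(0.294)² = 0.14902 kg m^2; centre at d = 0.144 + 0.442 + 0.442 + 0.294 = 1.322 m, so I = I_cm + Md² gives I = 0.14902 + (4.31)(1.322)² = 7.6815 kg m^2.
Total I = 0.018179 + 2.3398 + 7.6815 = 10.039 kg m^2.

10.0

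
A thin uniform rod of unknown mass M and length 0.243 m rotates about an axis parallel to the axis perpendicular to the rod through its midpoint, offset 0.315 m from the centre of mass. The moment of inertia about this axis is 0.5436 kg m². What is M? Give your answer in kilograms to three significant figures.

I = I_cm + Md² = (1/12)ML² + Md² = M·[0.0833333·(0.243)² + (0.315)²] = M·0.10415.
So M = 0.5436 / 0.10415 = 5.2196 kg.

5.22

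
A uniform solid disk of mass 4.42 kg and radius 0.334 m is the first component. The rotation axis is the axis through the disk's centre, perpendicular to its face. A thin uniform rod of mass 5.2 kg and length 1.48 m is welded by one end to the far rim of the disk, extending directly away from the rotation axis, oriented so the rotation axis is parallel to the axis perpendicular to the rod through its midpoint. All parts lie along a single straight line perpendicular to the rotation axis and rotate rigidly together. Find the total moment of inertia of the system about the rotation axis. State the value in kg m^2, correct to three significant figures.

7.19

Solid disk: I_cm = (1/2)MR² = (1/2)(4.42)(0.334)² = 0.24654 kg m^2; axis through the centre, so I = 0.24654 kg m^2.
Thin rod: I_cm = (1/12)ML² = (1/12)(5.2)(1.48)² = 0.94917 kg m^2; centre at d = 0.334 + 0.74 = 1.074 m, so I = I_cm + Md² gives I = 0.94917 + (5.2)(1.074)² = 6.9472 kg m^2.
Total I = 0.24654 + 6.9472 = 7.1938 kg m^2.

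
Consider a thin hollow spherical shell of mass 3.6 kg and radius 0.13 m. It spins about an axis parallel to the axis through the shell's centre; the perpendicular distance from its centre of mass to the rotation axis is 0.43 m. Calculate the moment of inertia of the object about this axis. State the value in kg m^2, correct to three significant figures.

0.706

I_cm = (2/3)MR² = (2/3)(3.6)(0.13)² = 0.04056 kg m^2; centre at d = 0.43 m, so the parallel axis theorem gives I = 0.04056 + (3.6)(0.43)² = 0.7062 kg m^2.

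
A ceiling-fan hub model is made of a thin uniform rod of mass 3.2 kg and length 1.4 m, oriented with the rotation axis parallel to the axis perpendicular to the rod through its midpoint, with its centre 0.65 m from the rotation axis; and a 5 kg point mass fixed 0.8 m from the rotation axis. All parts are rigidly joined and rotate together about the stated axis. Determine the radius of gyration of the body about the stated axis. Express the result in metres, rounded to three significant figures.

Thin rod: I_cm = (1/12)ML² = (1/12)(3.2)(1.4)² = 0.52267 kg·m²; centre at d = 0.65 m, so the parallel axis theorem gives I = 0.52267 + (3.2)(0.65)² = 1.8747 kg·m².
Point mass: I_cm = 0; centre at d = 0.8 m, so the parallel axis theorem gives I = 0 + (5)(0.8)² = 3.2 kg·m².
Total I = 5.0747 kg·m²; total mass M = 8.2 kg.
k = √(I/M) = √(5.0747/8.2) = 0.78668 m.

0.787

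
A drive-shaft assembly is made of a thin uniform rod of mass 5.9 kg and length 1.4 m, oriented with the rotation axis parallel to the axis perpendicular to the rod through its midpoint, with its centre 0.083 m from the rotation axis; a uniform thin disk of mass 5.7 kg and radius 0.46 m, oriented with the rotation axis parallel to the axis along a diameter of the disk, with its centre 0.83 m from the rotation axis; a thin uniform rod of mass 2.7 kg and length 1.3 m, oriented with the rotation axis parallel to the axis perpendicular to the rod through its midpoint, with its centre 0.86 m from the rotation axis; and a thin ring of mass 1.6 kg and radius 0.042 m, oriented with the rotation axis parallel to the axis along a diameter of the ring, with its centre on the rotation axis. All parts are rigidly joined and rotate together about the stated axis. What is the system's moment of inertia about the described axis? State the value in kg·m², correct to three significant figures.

Thin rod: I_cm = (1/12)ML² = (1/12)(5.9)(1.4)² = 0.96367 kg·m²; centre at d = 0.083 m, so I = I_cm + Md² gives I = 0.96367 + (5.9)(0.083)² = 1.0043 kg·m².
Thin disk: I_cm = (1/4)MR² = (1/4)(5.7)(0.46)² = 0.30153 kg·m²; centre at d = 0.83 m, so I = I_cm + Md² gives I = 0.30153 + (5.7)(0.83)² = 4.2283 kg·m².
Thin rod: I_cm = (1/12)ML² = (1/12)(2.7)(1.3)² = 0.38025 kg·m²; centre at d = 0.86 m, so I = I_cm + Md² gives I = 0.38025 + (2.7)(0.86)² = 2.3772 kg·m².
Thin ring: I_cm = (1/2)MR² = (1/2)(1.6)(0.042)² = 0.0014112 kg·m²; axis through the centre, so I = 0.0014112 kg·m².
Total I = 1.0043 + 4.2283 + 2.3772 + 0.0014112 = 7.6112 kg·m².

7.61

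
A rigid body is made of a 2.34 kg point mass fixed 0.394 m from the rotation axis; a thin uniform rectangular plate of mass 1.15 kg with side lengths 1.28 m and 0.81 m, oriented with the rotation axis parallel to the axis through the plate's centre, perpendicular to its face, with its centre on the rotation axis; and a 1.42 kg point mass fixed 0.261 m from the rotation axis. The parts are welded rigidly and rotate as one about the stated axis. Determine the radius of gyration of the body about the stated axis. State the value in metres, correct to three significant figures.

0.372

Point mass: I_cm = 0; centre at d = 0.394 m, so I = I_cm + Md² gives I = 0 + (2.34)(0.394)² = 0.36325 kg·m².
Rectangular plate: I_cm = (1/12)M(a²+b²) = (1/12)(1.15)[(1.28)² + (0.81)²] = 0.21989 kg·m²; axis through the centre, so I = 0.21989 kg·m².
Point mass: I_cm = 0; centre at d = 0.261 m, so I = I_cm + Md² gives I = 0 + (1.42)(0.261)² = 0.096732 kg·m².
Total I = 0.67987 kg·m²; total mass M = 4.91 kg.
k = √(I/M) = √(0.67987/4.91) = 0.37211 m.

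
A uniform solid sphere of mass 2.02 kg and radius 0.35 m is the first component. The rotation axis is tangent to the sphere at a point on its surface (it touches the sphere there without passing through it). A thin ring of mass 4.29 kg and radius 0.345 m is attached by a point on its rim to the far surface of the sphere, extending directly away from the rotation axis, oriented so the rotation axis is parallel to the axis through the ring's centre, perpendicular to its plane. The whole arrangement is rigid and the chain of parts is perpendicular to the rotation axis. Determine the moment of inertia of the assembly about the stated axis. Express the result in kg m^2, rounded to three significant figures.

Solid sphere: I_cm = (2/5)MR² = (2/5)(2.02)(0.35)² = 0.09898 kg m^2; centre at d = 0.35 m, so the parallel axis theorem gives I = 0.09898 + (2.02)(0.35)² = 0.34643 kg m^2.
Thin ring: I_cm = MR² = (4.29)(0.345)² = 0.51062 kg m^2; centre at d = 0.35 + 0.35 + 0.345 = 1.045 m, so the parallel axis theorem gives I = 0.51062 + (4.29)(1.045)² = 5.1954 kg m^2.
Total I = 0.34643 + 5.1954 = 5.5418 kg m^2.

5.54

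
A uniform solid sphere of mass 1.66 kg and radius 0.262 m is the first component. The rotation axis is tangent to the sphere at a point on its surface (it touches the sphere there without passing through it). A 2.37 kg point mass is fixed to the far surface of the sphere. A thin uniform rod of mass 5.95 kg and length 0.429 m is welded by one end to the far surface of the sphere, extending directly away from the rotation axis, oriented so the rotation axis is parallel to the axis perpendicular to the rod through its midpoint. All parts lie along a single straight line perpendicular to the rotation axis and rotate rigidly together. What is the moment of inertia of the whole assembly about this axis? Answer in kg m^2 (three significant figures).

4.15

Solid sphere: I_cm = (2/5)MR² = (2/5)(1.66)(0.262)² = 0.04558 kg m^2; centre at d = 0.262 m, so I = I_cm + Md² gives I = 0.04558 + (1.66)(0.262)² = 0.15953 kg m^2.
Point mass: I_cm = 0; centre at d = 0.262 + 0.262 = 0.524 m, so I = I_cm + Md² gives I = 0 + (2.37)(0.524)² = 0.65075 kg m^2.
Thin rod: I_cm = (1/12)ML² = (1/12)(5.95)(0.429)² = 0.091254 kg m^2; centre at d = 0.262 + 0.262 + 0.2145 = 0.7385 m, so I = I_cm + Md² gives I = 0.091254 + (5.95)(0.7385)² = 3.3363 kg m^2.
Total I = 0.15953 + 0.65075 + 3.3363 = 4.1466 kg m^2.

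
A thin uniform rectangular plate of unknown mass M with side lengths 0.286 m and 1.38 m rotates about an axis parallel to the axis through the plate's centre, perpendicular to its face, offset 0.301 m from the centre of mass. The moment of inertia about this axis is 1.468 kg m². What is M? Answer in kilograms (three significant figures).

I = I_cm + Md² = (1/12)M(a²+b²) + Md² = M·[0.0833333·[(0.286)² + (1.38)²] + (0.301)²] = M·0.25612.
So M = 1.468 / 0.25612 = 5.7317 kg.

5.73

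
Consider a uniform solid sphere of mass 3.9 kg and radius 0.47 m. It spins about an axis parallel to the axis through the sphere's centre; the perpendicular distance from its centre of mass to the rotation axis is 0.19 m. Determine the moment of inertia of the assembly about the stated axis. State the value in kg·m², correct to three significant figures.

0.485

I_cm = (2/5)MR² = (2/5)(3.9)(0.47)² = 0.3446 kg·m²; centre at d = 0.19 m, so I = I_cm + Md² gives I = 0.3446 + (3.9)(0.19)² = 0.48539 kg·m².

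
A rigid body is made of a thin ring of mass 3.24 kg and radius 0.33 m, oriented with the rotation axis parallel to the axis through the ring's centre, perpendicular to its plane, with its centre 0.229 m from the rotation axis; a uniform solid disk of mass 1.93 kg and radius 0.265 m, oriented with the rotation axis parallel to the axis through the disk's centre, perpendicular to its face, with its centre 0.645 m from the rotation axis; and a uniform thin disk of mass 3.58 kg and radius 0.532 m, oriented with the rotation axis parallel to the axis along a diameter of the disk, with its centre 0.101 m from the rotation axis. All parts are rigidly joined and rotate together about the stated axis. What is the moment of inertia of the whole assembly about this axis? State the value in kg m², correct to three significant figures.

Thin ring: I_cm = MR² = (3.24)(0.33)² = 0.35284 kg m²; centre at d = 0.229 m, so I = I_cm + Md² gives I = 0.35284 + (3.24)(0.229)² = 0.52274 kg m².
Solid disk: I_cm = (1/2)MR² = (1/2)(1.93)(0.265)² = 0.067767 kg m²; centre at d = 0.645 m, so I = I_cm + Md² gives I = 0.067767 + (1.93)(0.645)² = 0.8707 kg m².
Thin disk: I_cm = (1/4)MR² = (1/4)(3.58)(0.532)² = 0.25331 kg m²; centre at d = 0.101 m, so I = I_cm + Md² gives I = 0.25331 + (3.58)(0.101)² = 0.28983 kg m².
Total I = 0.52274 + 0.8707 + 0.28983 = 1.6833 kg m².

1.68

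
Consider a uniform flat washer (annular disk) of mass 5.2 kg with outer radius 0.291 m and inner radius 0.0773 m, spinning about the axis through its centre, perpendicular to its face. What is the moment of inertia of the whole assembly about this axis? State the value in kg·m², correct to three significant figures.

I_cm = (1/2)M(R²+r²) = (1/2)(5.2)[(0.291)² + (0.0773)²] = 0.23571 kg·m²; axis through the centre, so I = 0.23571 kg·m².

0.236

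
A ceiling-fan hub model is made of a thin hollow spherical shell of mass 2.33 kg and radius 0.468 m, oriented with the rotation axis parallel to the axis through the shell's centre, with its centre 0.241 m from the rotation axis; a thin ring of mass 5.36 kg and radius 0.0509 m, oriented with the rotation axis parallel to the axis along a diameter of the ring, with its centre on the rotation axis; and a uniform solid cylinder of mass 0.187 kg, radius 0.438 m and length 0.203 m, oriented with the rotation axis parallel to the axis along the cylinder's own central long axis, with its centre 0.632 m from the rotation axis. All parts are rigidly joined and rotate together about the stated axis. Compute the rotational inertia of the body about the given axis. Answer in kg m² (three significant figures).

Spherical shell: I_cm = (2/3)MR² = (2/3)(2.33)(0.468)² = 0.34022 kg m²; centre at d = 0.241 m, so the parallel axis theorem gives I = 0.34022 + (2.33)(0.241)² = 0.47555 kg m².
Thin ring: I_cm = (1/2)MR² = (1/2)(5.36)(0.0509)² = 0.0069434 kg m²; axis through the centre, so I = 0.0069434 kg m².
Solid cylinder: I_cm = (1/2)MR² = (1/2)(0.187)(0.438)² = 0.017937 kg m²; centre at d = 0.632 m, so the parallel axis theorem gives I = 0.017937 + (0.187)(0.632)² = 0.09263 kg m².
Total I = 0.47555 + 0.0069434 + 0.09263 = 0.57512 kg m².

0.575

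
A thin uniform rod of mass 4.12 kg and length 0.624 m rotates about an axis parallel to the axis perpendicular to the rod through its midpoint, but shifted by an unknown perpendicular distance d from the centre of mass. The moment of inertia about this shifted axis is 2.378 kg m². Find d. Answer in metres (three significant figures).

About the centre-of-mass axis, I_cm = (1/12)ML² = (1/12)(4.12)(0.624)² = 0.13369 kg m².
Parallel axis theorem: I = I_cm + Md², so Md² = 2.378 − 0.13369 = 2.2443 kg m².
d = √(2.2443 / 4.12) = 0.73806 m.

0.738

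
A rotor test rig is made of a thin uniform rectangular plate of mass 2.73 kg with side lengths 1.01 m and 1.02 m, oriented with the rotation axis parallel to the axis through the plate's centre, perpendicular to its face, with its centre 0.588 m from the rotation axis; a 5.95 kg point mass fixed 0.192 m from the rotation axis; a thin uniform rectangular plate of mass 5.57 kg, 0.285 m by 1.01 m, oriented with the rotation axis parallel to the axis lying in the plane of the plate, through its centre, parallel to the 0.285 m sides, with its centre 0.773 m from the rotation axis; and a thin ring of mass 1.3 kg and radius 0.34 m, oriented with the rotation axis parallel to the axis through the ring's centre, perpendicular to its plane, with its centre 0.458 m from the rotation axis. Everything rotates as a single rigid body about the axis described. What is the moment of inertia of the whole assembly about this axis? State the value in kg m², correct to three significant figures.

Rectangular plate: I_cm = (1/12)M(a²+b²) = (1/12)(2.73)[(1.01)² + (1.02)²] = 0.46876 kg m²; centre at d = 0.588 m, so I = I_cm + Md² gives I = 0.46876 + (2.73)(0.588)² = 1.4126 kg m².
Point mass: I_cm = 0; centre at d = 0.192 m, so I = I_cm + Md² gives I = 0 + (5.95)(0.192)² = 0.21934 kg m².
Rectangular plate: I_cm = (1/12)Mb² = (1/12)(5.57)(1.01)² = 0.4735 kg m²; centre at d = 0.773 m, so I = I_cm + Md² gives I = 0.4735 + (5.57)(0.773)² = 3.8017 kg m².
Thin ring: I_cm = MR² = (1.3)(0.34)² = 0.15028 kg m²; centre at d = 0.458 m, so I = I_cm + Md² gives I = 0.15028 + (1.3)(0.458)² = 0.42297 kg m².
Total I = 1.4126 + 0.21934 + 3.8017 + 0.42297 = 5.8567 kg m².

5.86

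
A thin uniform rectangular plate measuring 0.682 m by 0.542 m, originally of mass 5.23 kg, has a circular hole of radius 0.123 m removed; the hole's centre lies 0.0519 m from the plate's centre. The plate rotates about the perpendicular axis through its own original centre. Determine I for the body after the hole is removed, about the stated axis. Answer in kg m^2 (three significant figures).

0.324

Unpierced body about its centre: I₀ = (1/12)M(a²+b²) = (1/12)(5.23)[(0.682)² + (0.542)²] = 0.33075 kg m^2.
The removed disk has mass m = M·πr²/(ab) = (5.23)·π(0.123)²/(0.682·0.542) = 0.67248 kg (same uniform areal density).
Its moment of inertia about the rotation axis (parallel-axis theorem): I_hole = (1/2)mr² + md² = (1/2)(0.67248)(0.123)² + (0.67248)(0.0519)² = 0.0068984 kg m^2.
Treating the hole as negative mass, I = I₀ − I_hole = 0.33075 − 0.0068984 = 0.32385 kg m^2.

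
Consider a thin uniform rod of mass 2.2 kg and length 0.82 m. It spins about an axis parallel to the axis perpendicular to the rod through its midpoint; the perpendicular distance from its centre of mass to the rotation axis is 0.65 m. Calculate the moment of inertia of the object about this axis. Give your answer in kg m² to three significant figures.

I_cm = (1/12)ML² = (1/12)(2.2)(0.82)² = 0.12327 kg m²; centre at d = 0.65 m, so the parallel axis theorem gives I = 0.12327 + (2.2)(0.65)² = 1.0528 kg m².

1.05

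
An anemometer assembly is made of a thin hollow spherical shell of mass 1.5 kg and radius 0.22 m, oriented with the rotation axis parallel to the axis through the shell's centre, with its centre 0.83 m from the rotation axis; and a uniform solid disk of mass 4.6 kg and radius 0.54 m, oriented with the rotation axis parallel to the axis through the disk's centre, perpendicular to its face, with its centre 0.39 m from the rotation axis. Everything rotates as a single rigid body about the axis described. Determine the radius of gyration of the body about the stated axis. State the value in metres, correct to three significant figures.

Spherical shell: I_cm = (2/3)MR² = (2/3)(1.5)(0.22)² = 0.0484 kg m^2; centre at d = 0.83 m, so the parallel axis theorem gives I = 0.0484 + (1.5)(0.83)² = 1.0817 kg m^2.
Solid disk: I_cm = (1/2)MR² = (1/2)(4.6)(0.54)² = 0.67068 kg m^2; centre at d = 0.39 m, so the parallel axis theorem gives I = 0.67068 + (4.6)(0.39)² = 1.3703 kg m^2.
Total I = 2.4521 kg m^2; total mass M = 6.1 kg.
k = √(I/M) = √(2.4521/6.1) = 0.63402 m.

0.634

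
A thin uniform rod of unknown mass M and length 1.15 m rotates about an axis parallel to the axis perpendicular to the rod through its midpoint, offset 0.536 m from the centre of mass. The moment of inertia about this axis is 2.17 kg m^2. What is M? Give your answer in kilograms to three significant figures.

I = I_cm + Md² = (1/12)ML² + Md² = M·[0.0833333·(1.15)² + (0.536)²] = M·0.3975.
So M = 2.17 / 0.3975 = 5.4591 kg.

5.46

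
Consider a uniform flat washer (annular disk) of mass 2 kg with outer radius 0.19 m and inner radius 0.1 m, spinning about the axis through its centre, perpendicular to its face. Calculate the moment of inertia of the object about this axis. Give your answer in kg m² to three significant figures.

I_cm = (1/2)M(R²+r²) = (1/2)(2)[(0.19)² + (0.1)²] = 0.0461 kg m²; axis through the centre, so I = 0.0461 kg m².

0.0461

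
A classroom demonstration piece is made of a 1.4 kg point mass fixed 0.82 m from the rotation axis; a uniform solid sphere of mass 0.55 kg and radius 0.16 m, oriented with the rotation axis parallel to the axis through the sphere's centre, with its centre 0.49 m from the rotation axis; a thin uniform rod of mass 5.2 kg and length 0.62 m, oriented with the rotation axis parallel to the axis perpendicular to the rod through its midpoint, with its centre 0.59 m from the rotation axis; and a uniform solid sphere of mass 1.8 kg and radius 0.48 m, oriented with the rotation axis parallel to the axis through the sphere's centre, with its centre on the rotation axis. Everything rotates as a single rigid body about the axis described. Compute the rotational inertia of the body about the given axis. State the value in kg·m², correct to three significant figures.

3.22

Point mass: I_cm = 0; centre at d = 0.82 m, so I = I_cm + Md² gives I = 0 + (1.4)(0.82)² = 0.94136 kg·m².
Solid sphere: I_cm = (2/5)MR² = (2/5)(0.55)(0.16)² = 0.005632 kg·m²; centre at d = 0.49 m, so I = I_cm + Md² gives I = 0.005632 + (0.55)(0.49)² = 0.13769 kg·m².
Thin rod: I_cm = (1/12)ML² = (1/12)(5.2)(0.62)² = 0.16657 kg·m²; centre at d = 0.59 m, so I = I_cm + Md² gives I = 0.16657 + (5.2)(0.59)² = 1.9767 kg·m².
Solid sphere: I_cm = (2/5)MR² = (2/5)(1.8)(0.48)² = 0.16589 kg·m²; axis through the centre, so I = 0.16589 kg·m².
Total I = 0.94136 + 0.13769 + 1.9767 + 0.16589 = 3.2216 kg·m².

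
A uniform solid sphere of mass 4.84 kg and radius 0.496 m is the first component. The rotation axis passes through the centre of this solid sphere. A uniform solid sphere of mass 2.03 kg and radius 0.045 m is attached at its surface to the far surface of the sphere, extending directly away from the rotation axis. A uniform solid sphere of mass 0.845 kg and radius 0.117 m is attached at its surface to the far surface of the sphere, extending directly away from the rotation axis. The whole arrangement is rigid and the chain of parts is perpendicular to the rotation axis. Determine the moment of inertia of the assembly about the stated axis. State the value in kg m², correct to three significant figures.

1.49

Solid sphere: I_cm = (2/5)MR² = (2/5)(4.84)(0.496)² = 0.47629 kg m²; axis through the centre, so I = 0.47629 kg m².
Solid sphere: I_cm = (2/5)MR² = (2/5)(2.03)(0.045)² = 0.0016443 kg m²; centre at d = 0.496 + 0.045 = 0.541 m, so the parallel axis theorem gives I = 0.0016443 + (2.03)(0.541)² = 0.59579 kg m².
Solid sphere: I_cm = (2/5)MR² = (2/5)(0.845)(0.117)² = 0.0046269 kg m²; centre at d = 0.496 + 0.045 + 0.045 + 0.117 = 0.703 m, so the parallel axis theorem gives I = 0.0046269 + (0.845)(0.703)² = 0.42223 kg m².
Total I = 0.47629 + 0.59579 + 0.42223 = 1.4943 kg m².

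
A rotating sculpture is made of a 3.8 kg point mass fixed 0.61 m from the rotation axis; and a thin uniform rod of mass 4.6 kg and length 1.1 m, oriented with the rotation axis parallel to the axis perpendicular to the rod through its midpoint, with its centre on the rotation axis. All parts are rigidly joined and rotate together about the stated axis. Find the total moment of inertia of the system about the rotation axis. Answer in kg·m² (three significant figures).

1.88

Point mass: I_cm = 0; centre at d = 0.61 m, so the parallel axis theorem gives I = 0 + (3.8)(0.61)² = 1.414 kg·m².
Thin rod: I_cm = (1/12)ML² = (1/12)(4.6)(1.1)² = 0.46383 kg·m²; axis through the centre, so I = 0.46383 kg·m².
Total I = 1.414 + 0.46383 = 1.8778 kg·m².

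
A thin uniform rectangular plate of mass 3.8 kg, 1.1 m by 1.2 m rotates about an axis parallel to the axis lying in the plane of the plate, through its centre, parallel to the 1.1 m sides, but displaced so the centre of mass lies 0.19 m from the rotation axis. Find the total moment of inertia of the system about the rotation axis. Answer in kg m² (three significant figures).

I_cm = (1/12)Mb² = (1/12)(3.8)(1.2)² = 0.456 kg m²; centre at d = 0.19 m, so the parallel axis theorem gives I = 0.456 + (3.8)(0.19)² = 0.59318 kg m².

0.593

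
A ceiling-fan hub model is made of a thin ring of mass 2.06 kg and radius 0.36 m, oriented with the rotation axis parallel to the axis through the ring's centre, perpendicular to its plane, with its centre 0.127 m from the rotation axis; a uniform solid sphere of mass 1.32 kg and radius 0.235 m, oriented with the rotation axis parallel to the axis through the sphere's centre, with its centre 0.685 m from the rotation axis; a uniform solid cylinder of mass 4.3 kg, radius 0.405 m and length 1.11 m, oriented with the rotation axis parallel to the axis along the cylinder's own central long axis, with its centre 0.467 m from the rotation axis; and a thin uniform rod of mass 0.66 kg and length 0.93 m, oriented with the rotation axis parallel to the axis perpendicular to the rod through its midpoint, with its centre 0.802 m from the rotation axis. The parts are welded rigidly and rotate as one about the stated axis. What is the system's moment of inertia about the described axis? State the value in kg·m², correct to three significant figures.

Thin ring: I_cm = MR² = (2.06)(0.36)² = 0.26698 kg·m²; centre at d = 0.127 m, so the parallel axis theorem gives I = 0.26698 + (2.06)(0.127)² = 0.3002 kg·m².
Solid sphere: I_cm = (2/5)MR² = (2/5)(1.32)(0.235)² = 0.029159 kg·m²; centre at d = 0.685 m, so the parallel axis theorem gives I = 0.029159 + (1.32)(0.685)² = 0.64854 kg·m².
Solid cylinder: I_cm = (1/2)MR² = (1/2)(4.3)(0.405)² = 0.35265 kg·m²; centre at d = 0.467 m, so the parallel axis theorem gives I = 0.35265 + (4.3)(0.467)² = 1.2904 kg·m².
Thin rod: I_cm = (1/12)ML² = (1/12)(0.66)(0.93)² = 0.04757 kg·m²; centre at d = 0.802 m, so the parallel axis theorem gives I = 0.04757 + (0.66)(0.802)² = 0.47208 kg·m².
Total I = 0.3002 + 0.64854 + 1.2904 + 0.47208 = 2.7113 kg·m².

2.71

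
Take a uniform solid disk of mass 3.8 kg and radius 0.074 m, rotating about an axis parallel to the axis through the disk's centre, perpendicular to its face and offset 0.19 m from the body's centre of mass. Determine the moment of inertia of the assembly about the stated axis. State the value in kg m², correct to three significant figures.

0.148

I_cm = (1/2)MR² = (1/2)(3.8)(0.074)² = 0.010404 kg m²; centre at d = 0.19 m, so I = I_cm + Md² gives I = 0.010404 + (3.8)(0.19)² = 0.14758 kg m².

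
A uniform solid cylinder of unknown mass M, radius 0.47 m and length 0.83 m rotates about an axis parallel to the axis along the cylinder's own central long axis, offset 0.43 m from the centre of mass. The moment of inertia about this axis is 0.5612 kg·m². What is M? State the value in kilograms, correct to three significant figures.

I = I_cm + Md² = (1/2)MR² + Md² = M·[0.5·(0.47)² + (0.43)²] = M·0.29535.
So M = 0.5612 / 0.29535 = 1.9001 kg.

1.90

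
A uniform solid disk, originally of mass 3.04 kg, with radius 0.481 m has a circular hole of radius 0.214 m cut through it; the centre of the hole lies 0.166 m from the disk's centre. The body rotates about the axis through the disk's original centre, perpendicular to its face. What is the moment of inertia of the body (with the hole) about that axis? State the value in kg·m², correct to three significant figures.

0.321

Unpierced body about its centre: I₀ = (1/2)MR² = (1/2)(3.04)(0.481)² = 0.35167 kg·m².
The removed disk has mass m = M·(r/R)² = (3.04)(0.214/0.481)² = 0.60174 kg (same uniform areal density).
Its moment of inertia about the rotation axis (parallel-axis theorem): I_hole = (1/2)mr² + md² = (1/2)(0.60174)(0.214)² + (0.60174)(0.166)² = 0.03036 kg·m².
Treating the hole as negative mass, I = I₀ − I_hole = 0.35167 − 0.03036 = 0.32131 kg·m².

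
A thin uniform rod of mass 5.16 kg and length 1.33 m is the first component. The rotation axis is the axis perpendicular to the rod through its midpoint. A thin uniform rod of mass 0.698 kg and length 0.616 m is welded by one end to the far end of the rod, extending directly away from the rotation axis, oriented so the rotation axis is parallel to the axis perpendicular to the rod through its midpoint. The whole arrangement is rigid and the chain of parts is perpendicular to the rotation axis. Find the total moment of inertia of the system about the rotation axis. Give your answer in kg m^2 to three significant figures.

Thin rod: I_cm = (1/12)ML² = (1/12)(5.16)(1.33)² = 0.76063 kg m^2; axis through the centre, so I = 0.76063 kg m^2.
Thin rod: I_cm = (1/12)ML² = (1/12)(0.698)(0.616)² = 0.022072 kg m^2; centre at d = 0.665 + 0.308 = 0.973 m, so the parallel axis theorem gives I = 0.022072 + (0.698)(0.973)² = 0.68289 kg m^2.
Total I = 0.76063 + 0.68289 = 1.4435 kg m^2.

1.44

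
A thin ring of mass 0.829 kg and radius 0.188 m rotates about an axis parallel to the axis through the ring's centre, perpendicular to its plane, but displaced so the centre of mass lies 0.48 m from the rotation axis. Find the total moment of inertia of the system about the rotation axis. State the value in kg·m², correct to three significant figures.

0.220

I_cm = MR² = (0.829)(0.188)² = 0.0293 kg·m²; centre at d = 0.48 m, so I = I_cm + Md² gives I = 0.0293 + (0.829)(0.48)² = 0.2203 kg·m².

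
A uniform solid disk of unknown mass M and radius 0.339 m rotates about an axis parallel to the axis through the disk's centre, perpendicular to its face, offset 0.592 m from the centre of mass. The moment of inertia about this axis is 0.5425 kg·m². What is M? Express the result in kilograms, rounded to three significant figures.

I = I_cm + Md² = (1/2)MR² + Md² = M·[0.5·(0.339)² + (0.592)²] = M·0.40792.
So M = 0.5425 / 0.40792 = 1.3299 kg.

1.33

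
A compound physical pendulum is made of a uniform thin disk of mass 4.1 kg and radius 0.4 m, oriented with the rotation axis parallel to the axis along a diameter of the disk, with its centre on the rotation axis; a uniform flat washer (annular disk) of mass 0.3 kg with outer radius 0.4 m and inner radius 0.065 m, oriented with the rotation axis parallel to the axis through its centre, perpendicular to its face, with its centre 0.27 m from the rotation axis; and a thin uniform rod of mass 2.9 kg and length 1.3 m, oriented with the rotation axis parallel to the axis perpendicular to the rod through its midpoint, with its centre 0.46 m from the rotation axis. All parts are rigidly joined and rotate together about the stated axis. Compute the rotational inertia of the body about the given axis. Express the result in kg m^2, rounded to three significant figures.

Thin disk: I_cm = (1/4)MR² = (1/4)(4.1)(0.4)² = 0.164 kg m^2; axis through the centre, so I = 0.164 kg m^2.
Annular disk: I_cm = (1/2)M(R²+r²) = (1/2)(0.3)[(0.4)² + (0.065)²] = 0.024634 kg m^2; centre at d = 0.27 m, so I = I_cm + Md² gives I = 0.024634 + (0.3)(0.27)² = 0.046504 kg m^2.
Thin rod: I_cm = (1/12)ML² = (1/12)(2.9)(1.3)² = 0.40842 kg m^2; centre at d = 0.46 m, so I = I_cm + Md² gives I = 0.40842 + (2.9)(0.46)² = 1.0221 kg m^2.
Total I = 0.164 + 0.046504 + 1.0221 = 1.2326 kg m^2.

1.23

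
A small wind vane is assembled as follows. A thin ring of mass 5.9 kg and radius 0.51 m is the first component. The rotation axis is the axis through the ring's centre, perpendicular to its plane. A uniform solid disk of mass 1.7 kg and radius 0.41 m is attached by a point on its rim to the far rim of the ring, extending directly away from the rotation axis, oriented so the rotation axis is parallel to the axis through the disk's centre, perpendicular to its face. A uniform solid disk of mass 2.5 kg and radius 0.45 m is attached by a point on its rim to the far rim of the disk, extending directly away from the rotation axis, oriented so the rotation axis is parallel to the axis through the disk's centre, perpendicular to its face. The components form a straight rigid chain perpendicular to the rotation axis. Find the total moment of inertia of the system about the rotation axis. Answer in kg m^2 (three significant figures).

11.3

Thin ring: I_cm = MR² = (5.9)(0.51)² = 1.5346 kg m^2; axis through the centre, so I = 1.5346 kg m^2.
Solid disk: I_cm = (1/2)MR² = (1/2)(1.7)(0.41)² = 0.14288 kg m^2; centre at d = 0.51 + 0.41 = 0.92 m, so I = I_cm + Md² gives I = 0.14288 + (1.7)(0.92)² = 1.5818 kg m^2.
Solid disk: I_cm = (1/2)MR² = (1/2)(2.5)(0.45)² = 0.25313 kg m^2; centre at d = 0.51 + 0.41 + 0.41 + 0.45 = 1.78 m, so I = I_cm + Md² gives I = 0.25313 + (2.5)(1.78)² = 8.1741 kg m^2.
Total I = 1.5346 + 1.5818 + 8.1741 = 11.29 kg m^2.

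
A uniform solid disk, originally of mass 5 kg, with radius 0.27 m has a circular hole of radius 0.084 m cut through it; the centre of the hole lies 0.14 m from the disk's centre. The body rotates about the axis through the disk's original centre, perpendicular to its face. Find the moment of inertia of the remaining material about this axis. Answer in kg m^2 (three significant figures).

Unpierced body about its centre: I₀ = (1/2)MR² = (1/2)(5)(0.27)² = 0.18225 kg m^2.
The removed disk has mass m = M·(r/R)² = (5)(0.084/0.27)² = 0.48395 kg (same uniform areal density).
Its moment of inertia about the rotation axis (parallel-axis theorem): I_hole = (1/2)mr² + md² = (1/2)(0.48395)(0.084)² + (0.48395)(0.14)² = 0.011193 kg m^2.
Treating the hole as negative mass, I = I₀ − I_hole = 0.18225 − 0.011193 = 0.17106 kg m^2.

0.171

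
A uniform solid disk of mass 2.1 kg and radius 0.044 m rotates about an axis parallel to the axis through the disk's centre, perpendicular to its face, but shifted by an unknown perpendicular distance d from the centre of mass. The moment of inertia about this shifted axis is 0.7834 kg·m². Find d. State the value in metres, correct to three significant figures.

0.610

About the centre-of-mass axis, I_cm = (1/2)MR² = (1/2)(2.1)(0.044)² = 0.0020328 kg·m².
Parallel axis theorem: I = I_cm + Md², so Md² = 0.7834 − 0.0020328 = 0.78137 kg·m².
d = √(0.78137 / 2.1) = 0.60998 m.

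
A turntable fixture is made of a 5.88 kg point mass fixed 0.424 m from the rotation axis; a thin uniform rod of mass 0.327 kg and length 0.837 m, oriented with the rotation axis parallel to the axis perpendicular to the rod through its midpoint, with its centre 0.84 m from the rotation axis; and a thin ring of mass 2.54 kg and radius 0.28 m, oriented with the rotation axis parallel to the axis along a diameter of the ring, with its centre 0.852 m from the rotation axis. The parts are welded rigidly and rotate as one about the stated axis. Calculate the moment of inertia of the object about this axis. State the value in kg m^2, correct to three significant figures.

3.25

Point mass: I_cm = 0; centre at d = 0.424 m, so the parallel axis theorem gives I = 0 + (5.88)(0.424)² = 1.0571 kg m^2.
Thin rod: I_cm = (1/12)ML² = (1/12)(0.327)(0.837)² = 0.019091 kg m^2; centre at d = 0.84 m, so the parallel axis theorem gives I = 0.019091 + (0.327)(0.84)² = 0.24982 kg m^2.
Thin ring: I_cm = (1/2)MR² = (1/2)(2.54)(0.28)² = 0.099568 kg m^2; centre at d = 0.852 m, so the parallel axis theorem gives I = 0.099568 + (2.54)(0.852)² = 1.9434 kg m^2.
Total I = 1.0571 + 0.24982 + 1.9434 = 3.2503 kg m^2.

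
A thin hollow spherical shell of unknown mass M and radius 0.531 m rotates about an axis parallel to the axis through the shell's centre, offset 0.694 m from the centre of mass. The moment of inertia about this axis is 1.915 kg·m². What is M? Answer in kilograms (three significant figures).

I = I_cm + Md² = (2/3)MR² + Md² = M·[0.666667·(0.531)² + (0.694)²] = M·0.66961.
So M = 1.915 / 0.66961 = 2.8599 kg.

2.86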